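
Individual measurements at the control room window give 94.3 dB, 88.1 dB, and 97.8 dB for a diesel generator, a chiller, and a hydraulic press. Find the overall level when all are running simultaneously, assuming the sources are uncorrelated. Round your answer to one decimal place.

99.7 dB

Incoherent sources combine by intensity addition: L_total = 10·log₁₀(Σ 10^(L_i/10)).
Σ 10^(L/10) = 10^(94.3/10) + 10^(88.1/10) + 10^(97.8/10) = 9.363e+09.
L_total = 10·log₁₀(9.363e+09) = 99.71 dB.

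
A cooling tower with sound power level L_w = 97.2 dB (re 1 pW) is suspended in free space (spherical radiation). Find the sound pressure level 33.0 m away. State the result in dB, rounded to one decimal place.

Free-field spherical radiation: L_p = L_w − 10·log₁₀(4π·r²), r = 33.0 m.
4π·r² = 1.368e+04 m², 10·log₁₀ of that is 41.362 dB.
L_p = 97.2 − 41.362 = 55.84 dB.

55.8 dB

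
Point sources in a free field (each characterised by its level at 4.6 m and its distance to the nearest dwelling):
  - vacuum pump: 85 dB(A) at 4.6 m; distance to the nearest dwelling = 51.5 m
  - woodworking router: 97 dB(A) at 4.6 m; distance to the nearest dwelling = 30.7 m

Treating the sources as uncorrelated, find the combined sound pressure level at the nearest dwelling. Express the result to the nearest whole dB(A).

Propagate each source to the receiver with L = L_ref − 20·log₁₀(r/r_ref), then add intensities.
vacuum pump: 85 − 20·log₁₀(51.5/4.6) = 85 − 20.98 = 64.02 dB(A).
woodworking router: 97 − 20·log₁₀(30.7/4.6) = 97 − 16.49 = 80.51 dB(A).
Σ 10^(L/10) = 1.150e+08 → L_total = 10·log₁₀(1.150e+08) = 80.61 dB(A).

81 dB(A)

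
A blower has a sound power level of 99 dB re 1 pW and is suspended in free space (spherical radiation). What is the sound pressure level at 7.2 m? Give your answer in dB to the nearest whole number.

71 dB

Free-field spherical radiation: L_p = L_w − 10·log₁₀(4π·r²), r = 7.2 m.
4π·r² = 651.4 m², 10·log₁₀ of that is 28.139 dB.
L_p = 99 − 28.139 = 70.86 dB.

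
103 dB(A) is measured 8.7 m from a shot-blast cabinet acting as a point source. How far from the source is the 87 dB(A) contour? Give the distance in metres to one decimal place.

54.9 m

For a point source L₁ − L₂ = 20·log₁₀(r₂/r₁), so r₂ = r₁·10^((L₁−L₂)/20).
r₂ = 8.7·10^((103−87)/20) = 8.7·10^(16.0/20) = 54.89 m.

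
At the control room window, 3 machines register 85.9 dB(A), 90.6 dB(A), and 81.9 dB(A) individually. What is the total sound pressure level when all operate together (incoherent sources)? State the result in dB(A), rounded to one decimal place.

92.3 dB(A)

For uncorrelated sources the intensities add, so convert each level to linear form, sum, and take 10·log₁₀ of the total.
Σ 10^(L/10) = 10^(85.9/10) + 10^(90.6/10) + 10^(81.9/10) = 1.692e+09.
L_total = 10·log₁₀(1.692e+09) = 92.28 dB(A).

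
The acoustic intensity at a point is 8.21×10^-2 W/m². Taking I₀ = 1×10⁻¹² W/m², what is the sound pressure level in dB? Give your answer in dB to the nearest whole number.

L = 10·log₁₀(I/I₀) = 10·log₁₀(8.21×10^-2/10⁻¹²) = 10·log₁₀(8.21×10^10).
L = 10·(0.9143 + 10) = 109.14 dB.

109 dB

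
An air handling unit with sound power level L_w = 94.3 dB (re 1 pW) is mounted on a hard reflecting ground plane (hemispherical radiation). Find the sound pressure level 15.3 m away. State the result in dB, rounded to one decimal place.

62.6 dB

The power spreads over a hemisphere of area 2π·r², so L_p = L_w − 10·log₁₀(2π·r²).
2π·r² = 1471 m², 10·log₁₀ of that is 31.676 dB.
L_p = 94.3 − 31.676 = 62.62 dB.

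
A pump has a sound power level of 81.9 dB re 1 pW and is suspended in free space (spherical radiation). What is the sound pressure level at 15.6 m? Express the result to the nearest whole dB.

47 dB

L_p = L_w − 10·log₁₀(4π·r²) with r = 15.6 m.
4π·r² = 3058 m², 10·log₁₀ of that is 34.855 dB.
L_p = 81.9 − 34.855 = 47.05 dB.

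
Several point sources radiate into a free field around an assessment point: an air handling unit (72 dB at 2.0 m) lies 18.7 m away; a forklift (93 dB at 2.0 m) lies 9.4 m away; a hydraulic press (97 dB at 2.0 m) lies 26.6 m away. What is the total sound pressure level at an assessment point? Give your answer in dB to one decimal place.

80.7 dB

First find each source's level at the receiver (point-source: −20·log₁₀(r/r_ref)), then combine on an intensity basis.
air handling unit: 72 − 20·log₁₀(18.7/2.0) = 72 − 19.42 = 52.58 dB.
forklift: 93 − 20·log₁₀(9.4/2.0) = 93 − 13.44 = 79.56 dB.
hydraulic press: 97 − 20·log₁₀(26.6/2.0) = 97 − 22.48 = 74.52 dB.
Σ 10^(L/10) = 1.188e+08 → L_total = 10·log₁₀(1.188e+08) = 80.75 dB.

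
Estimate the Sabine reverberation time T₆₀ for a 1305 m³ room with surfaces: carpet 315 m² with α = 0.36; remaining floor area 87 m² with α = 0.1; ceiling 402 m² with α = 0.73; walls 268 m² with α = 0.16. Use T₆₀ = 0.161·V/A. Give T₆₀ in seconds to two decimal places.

0.46 s

Total absorption A = 315·0.36 + 87·0.1 + 402·0.73 + 268·0.16 = 458.44 m² sabins.
T₆₀ = 0.161·V/A = 0.161·1305/458.44 = 0.458 s.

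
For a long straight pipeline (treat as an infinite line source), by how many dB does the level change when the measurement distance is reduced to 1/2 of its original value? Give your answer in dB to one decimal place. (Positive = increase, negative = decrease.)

+3.0 dB

Line-source spreading: ΔL = −10·log₁₀(r₂/r₁).
ΔL = −10·log₁₀(0.5) = +3.01 dB.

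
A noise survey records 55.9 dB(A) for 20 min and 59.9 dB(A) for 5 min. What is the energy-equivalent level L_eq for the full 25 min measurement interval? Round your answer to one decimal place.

57.0 dB(A)

Weight each interval's intensity by its duration and average over T = 25 min:
Σ tᵢ·10^(Lᵢ/10) = 20·10^(55.9/10) + 5·10^(59.9/10) = 1.267e+07.
L_eq = 10·log₁₀(1.267e+07/25) = 57.05 dB(A).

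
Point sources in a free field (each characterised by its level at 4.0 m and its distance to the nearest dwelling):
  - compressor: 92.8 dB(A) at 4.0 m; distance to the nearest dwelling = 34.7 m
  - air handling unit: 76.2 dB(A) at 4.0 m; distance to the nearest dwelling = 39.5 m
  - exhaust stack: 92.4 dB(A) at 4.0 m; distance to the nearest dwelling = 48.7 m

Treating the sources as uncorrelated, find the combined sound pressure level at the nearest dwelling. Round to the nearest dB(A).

76 dB(A)

Propagate each source to the receiver with L = L_ref − 20·log₁₀(r/r_ref), then add intensities.
compressor: 92.8 − 20·log₁₀(34.7/4.0) = 92.8 − 18.77 = 74.03 dB(A).
air handling unit: 76.2 − 20·log₁₀(39.5/4.0) = 76.2 − 19.89 = 56.31 dB(A).
exhaust stack: 92.4 − 20·log₁₀(48.7/4.0) = 92.4 − 21.71 = 70.69 dB(A).
Σ 10^(L/10) = 3.747e+07 → L_total = 10·log₁₀(3.747e+07) = 75.74 dB(A).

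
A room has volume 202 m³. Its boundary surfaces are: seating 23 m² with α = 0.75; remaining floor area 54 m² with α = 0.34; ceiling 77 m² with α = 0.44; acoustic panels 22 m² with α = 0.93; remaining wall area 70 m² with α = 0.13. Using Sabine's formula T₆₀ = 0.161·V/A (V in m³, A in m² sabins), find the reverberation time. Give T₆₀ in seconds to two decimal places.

0.33 s

Total absorption A = 23·0.75 + 54·0.34 + 77·0.44 + 22·0.93 + 70·0.13 = 99.05 m² sabins.
T₆₀ = 0.161·V/A = 0.161·202/99.05 = 0.328 s.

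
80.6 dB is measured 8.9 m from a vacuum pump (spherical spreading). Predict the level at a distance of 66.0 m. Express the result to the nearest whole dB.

63 dB

For a point source, L₂ = L₁ − 20·log₁₀(r₂/r₁).
L₂ = 80.6 − 20·log₁₀(66.0/8.9) = 80.6 − 17.403 = 63.20 dB.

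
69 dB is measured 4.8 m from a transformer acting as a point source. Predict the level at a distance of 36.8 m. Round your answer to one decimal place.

For a point source, L₂ = L₁ − 20·log₁₀(r₂/r₁).
L₂ = 69 − 20·log₁₀(36.8/4.8) = 69 − 17.692 = 51.31 dB.

51.3 dB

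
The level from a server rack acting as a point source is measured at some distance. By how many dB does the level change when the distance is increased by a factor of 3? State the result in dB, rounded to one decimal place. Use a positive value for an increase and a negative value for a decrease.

-9.5 dB

Point-source spreading: ΔL = −20·log₁₀(r₂/r₁).
ΔL = −20·log₁₀(3) = -9.54 dB.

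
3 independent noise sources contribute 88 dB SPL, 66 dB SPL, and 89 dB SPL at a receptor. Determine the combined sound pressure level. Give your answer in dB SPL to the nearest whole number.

92 dB SPL

Incoherent sources combine by intensity addition: L_total = 10·log₁₀(Σ 10^(L_i/10)).
Σ 10^(L/10) = 10^(88/10) + 10^(66/10) + 10^(89/10) = 1.429e+09.
L_total = 10·log₁₀(1.429e+09) = 91.55 dB SPL.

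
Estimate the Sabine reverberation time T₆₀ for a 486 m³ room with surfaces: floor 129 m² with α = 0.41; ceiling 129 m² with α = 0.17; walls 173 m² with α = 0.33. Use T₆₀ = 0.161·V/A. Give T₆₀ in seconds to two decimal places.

0.59 s

Summing Sᵢαᵢ: 129·0.41 + 129·0.17 + 173·0.33 = 131.91 m².
T₆₀ = 0.161·V/A = 0.161·486/131.91 = 0.593 s.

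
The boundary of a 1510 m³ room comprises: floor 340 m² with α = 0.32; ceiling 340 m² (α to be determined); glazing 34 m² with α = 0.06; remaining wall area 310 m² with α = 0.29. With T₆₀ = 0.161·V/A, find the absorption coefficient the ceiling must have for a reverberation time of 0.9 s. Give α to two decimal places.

From T₆₀ = 0.161·V/A, the target T₆₀ = 0.9 s needs A = 0.161·1510/0.9 = 270.12 m².
Absorption from the other surfaces = 340·0.32 + 34·0.06 + 310·0.29 = 200.74 m², so the ceiling must supply 69.38 m² over 340 m².
α = 69.38/340 = 0.204.

0.20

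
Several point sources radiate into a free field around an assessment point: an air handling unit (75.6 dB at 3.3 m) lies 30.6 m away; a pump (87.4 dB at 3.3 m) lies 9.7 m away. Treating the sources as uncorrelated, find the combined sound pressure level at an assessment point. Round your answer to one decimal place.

Apply inverse-square spreading to bring every level to the receiver, then sum 10^(L/10).
air handling unit: 75.6 − 20·log₁₀(30.6/3.3) = 75.6 − 19.34 = 56.26 dB.
pump: 87.4 − 20·log₁₀(9.7/3.3) = 87.4 − 9.37 = 78.03 dB.
Σ 10^(L/10) = 6.403e+07 → L_total = 10·log₁₀(6.403e+07) = 78.06 dB.

78.1 dB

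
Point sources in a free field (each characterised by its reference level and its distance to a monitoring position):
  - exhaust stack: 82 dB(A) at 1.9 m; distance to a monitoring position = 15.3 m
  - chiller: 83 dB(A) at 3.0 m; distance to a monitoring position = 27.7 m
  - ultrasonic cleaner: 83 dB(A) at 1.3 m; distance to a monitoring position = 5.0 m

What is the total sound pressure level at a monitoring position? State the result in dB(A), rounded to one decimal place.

72.6 dB(A)

Apply inverse-square spreading to bring every level to the receiver, then sum 10^(L/10).
exhaust stack: 82 − 20·log₁₀(15.3/1.9) = 82 − 18.12 = 63.88 dB(A).
chiller: 83 − 20·log₁₀(27.7/3.0) = 83 − 19.31 = 63.69 dB(A).
ultrasonic cleaner: 83 − 20·log₁₀(5.0/1.3) = 83 − 11.70 = 71.30 dB(A).
Σ 10^(L/10) = 1.827e+07 → L_total = 10·log₁₀(1.827e+07) = 72.62 dB(A).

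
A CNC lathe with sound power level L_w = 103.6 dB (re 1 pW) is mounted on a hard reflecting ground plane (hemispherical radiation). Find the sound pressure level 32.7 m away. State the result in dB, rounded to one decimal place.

L_p = L_w − 10·log₁₀(2π·r²) with r = 32.7 m.
2π·r² = 6719 m², 10·log₁₀ of that is 38.273 dB.
L_p = 103.6 − 38.273 = 65.33 dB.

65.3 dB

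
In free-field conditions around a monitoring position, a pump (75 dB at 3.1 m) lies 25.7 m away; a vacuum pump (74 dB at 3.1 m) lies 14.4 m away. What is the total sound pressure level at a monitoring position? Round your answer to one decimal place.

62.1 dB

Apply inverse-square spreading to bring every level to the receiver, then sum 10^(L/10).
pump: 75 − 20·log₁₀(25.7/3.1) = 75 − 18.37 = 56.63 dB.
vacuum pump: 74 − 20·log₁₀(14.4/3.1) = 74 − 13.34 = 60.66 dB.
Σ 10^(L/10) = 1.624e+06 → L_total = 10·log₁₀(1.624e+06) = 62.11 dB.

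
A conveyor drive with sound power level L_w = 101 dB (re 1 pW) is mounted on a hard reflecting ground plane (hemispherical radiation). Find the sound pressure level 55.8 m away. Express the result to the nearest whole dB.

L_p = L_w − 10·log₁₀(2π·r²) with r = 55.8 m.
2π·r² = 1.956e+04 m², 10·log₁₀ of that is 42.914 dB.
L_p = 101 − 42.914 = 58.09 dB.

58 dB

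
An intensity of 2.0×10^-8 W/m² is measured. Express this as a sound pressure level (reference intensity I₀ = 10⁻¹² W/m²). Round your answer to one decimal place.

43.0 dB

L = 10·log₁₀(I/I₀) = 10·log₁₀(2.0×10^-8/10⁻¹²) = 10·log₁₀(2.0×10^4).
L = 10·(0.3010 + 4) = 43.01 dB.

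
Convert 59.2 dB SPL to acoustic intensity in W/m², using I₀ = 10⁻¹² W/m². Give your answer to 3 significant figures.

8.32e-07 W/m²

I/I₀ = 10^(59.2/10) = 8.318e+05, so I = 8.318e+05 × 10⁻¹² W/m².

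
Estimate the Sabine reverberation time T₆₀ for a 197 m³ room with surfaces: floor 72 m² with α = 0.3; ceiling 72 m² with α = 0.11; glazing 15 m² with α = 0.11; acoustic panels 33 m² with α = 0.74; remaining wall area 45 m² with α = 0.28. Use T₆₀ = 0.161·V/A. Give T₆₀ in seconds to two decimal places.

0.47 s

Summing Sᵢαᵢ: 72·0.3 + 72·0.11 + 15·0.11 + 33·0.74 + 45·0.28 = 68.19 m².
T₆₀ = 0.161·V/A = 0.161·197/68.19 = 0.465 s.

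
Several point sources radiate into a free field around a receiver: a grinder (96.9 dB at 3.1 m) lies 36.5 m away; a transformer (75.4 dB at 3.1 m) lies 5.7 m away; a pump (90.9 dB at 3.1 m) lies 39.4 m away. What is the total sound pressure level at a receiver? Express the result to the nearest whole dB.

Propagate each source to the receiver with L = L_ref − 20·log₁₀(r/r_ref), then add intensities.
grinder: 96.9 − 20·log₁₀(36.5/3.1) = 96.9 − 21.42 = 75.48 dB.
transformer: 75.4 − 20·log₁₀(5.7/3.1) = 75.4 − 5.29 = 70.11 dB.
pump: 90.9 − 20·log₁₀(39.4/3.1) = 90.9 − 22.08 = 68.82 dB.
Σ 10^(L/10) = 5.320e+07 → L_total = 10·log₁₀(5.320e+07) = 77.26 dB.

77 dB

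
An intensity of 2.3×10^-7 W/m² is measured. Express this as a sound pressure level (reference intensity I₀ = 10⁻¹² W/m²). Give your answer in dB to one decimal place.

Dividing by I₀ shifts the exponent by 12: I/I₀ = 2.3×10^5.
L = 10·(0.3617 + 5) = 53.62 dB.

53.6 dB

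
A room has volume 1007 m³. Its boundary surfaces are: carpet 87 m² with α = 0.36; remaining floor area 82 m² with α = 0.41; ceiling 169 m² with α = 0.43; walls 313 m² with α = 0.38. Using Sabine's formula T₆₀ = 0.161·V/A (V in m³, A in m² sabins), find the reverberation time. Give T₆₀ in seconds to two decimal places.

Total absorption A = 87·0.36 + 82·0.41 + 169·0.43 + 313·0.38 = 256.55 m² sabins.
T₆₀ = 0.161·V/A = 0.161·1007/256.55 = 0.632 s.

0.63 s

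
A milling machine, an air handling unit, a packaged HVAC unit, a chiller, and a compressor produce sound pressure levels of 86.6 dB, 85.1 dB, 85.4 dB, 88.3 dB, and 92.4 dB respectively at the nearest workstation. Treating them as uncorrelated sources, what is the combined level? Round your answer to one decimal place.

95.5 dB

Incoherent sources combine by intensity addition: L_total = 10·log₁₀(Σ 10^(L_i/10)).
Σ 10^(L/10) = 10^(86.6/10) + 10^(85.1/10) + 10^(85.4/10) + 10^(88.3/10) + 10^(92.4/10) = 3.541e+09.
L_total = 10·log₁₀(3.541e+09) = 95.49 dB.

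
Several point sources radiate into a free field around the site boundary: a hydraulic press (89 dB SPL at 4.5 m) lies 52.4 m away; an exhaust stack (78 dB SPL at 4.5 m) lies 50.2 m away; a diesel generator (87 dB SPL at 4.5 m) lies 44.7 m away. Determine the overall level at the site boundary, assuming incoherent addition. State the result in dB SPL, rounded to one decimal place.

70.6 dB SPL

First find each source's level at the receiver (point-source: −20·log₁₀(r/r_ref)), then combine on an intensity basis.
hydraulic press: 89 − 20·log₁₀(52.4/4.5) = 89 − 21.32 = 67.68 dB SPL.
exhaust stack: 78 − 20·log₁₀(50.2/4.5) = 78 − 20.95 = 57.05 dB SPL.
diesel generator: 87 − 20·log₁₀(44.7/4.5) = 87 − 19.94 = 67.06 dB SPL.
Σ 10^(L/10) = 1.144e+07 → L_total = 10·log₁₀(1.144e+07) = 70.59 dB SPL.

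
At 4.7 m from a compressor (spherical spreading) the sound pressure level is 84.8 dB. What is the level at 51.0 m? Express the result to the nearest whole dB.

64 dB

For a point source, L₂ = L₁ − 20·log₁₀(r₂/r₁).
L₂ = 84.8 − 20·log₁₀(51.0/4.7) = 84.8 − 20.709 = 64.09 dB.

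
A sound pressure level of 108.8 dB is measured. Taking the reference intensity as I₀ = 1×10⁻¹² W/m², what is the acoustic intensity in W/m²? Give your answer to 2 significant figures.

0.076 W/m²

I/I₀ = 10^(108.8/10) = 7.586e+10, so I = 7.586e+10 × 10⁻¹² W/m².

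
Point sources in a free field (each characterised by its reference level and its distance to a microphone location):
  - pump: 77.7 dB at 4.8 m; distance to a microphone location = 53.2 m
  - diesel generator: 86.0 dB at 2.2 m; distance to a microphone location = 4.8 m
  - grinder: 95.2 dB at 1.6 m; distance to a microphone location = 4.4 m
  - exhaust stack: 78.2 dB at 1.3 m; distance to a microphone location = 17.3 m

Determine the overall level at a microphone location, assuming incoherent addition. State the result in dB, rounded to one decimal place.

Propagate each source to the receiver with L = L_ref − 20·log₁₀(r/r_ref), then add intensities.
pump: 77.7 − 20·log₁₀(53.2/4.8) = 77.7 − 20.89 = 56.81 dB.
diesel generator: 86.0 − 20·log₁₀(4.8/2.2) = 86.0 − 6.78 = 79.22 dB.
grinder: 95.2 − 20·log₁₀(4.4/1.6) = 95.2 − 8.79 = 86.41 dB.
exhaust stack: 78.2 − 20·log₁₀(17.3/1.3) = 78.2 − 22.48 = 55.72 dB.
Σ 10^(L/10) = 5.223e+08 → L_total = 10·log₁₀(5.223e+08) = 87.18 dB.

87.2 dB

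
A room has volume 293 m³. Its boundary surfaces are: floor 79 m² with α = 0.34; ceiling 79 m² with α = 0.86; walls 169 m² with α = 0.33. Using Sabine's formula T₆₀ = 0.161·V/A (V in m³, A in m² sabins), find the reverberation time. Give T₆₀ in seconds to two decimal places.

0.31 s

Summing Sᵢαᵢ: 79·0.34 + 79·0.86 + 169·0.33 = 150.57 m².
T₆₀ = 0.161 × 293 / 150.57 = 0.313 s.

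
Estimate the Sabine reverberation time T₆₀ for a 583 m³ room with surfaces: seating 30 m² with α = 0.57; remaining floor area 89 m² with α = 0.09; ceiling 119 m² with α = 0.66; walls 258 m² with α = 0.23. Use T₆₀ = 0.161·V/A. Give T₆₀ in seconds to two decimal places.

0.58 s

A = Σ Sᵢαᵢ = 30·0.57 + 89·0.09 + 119·0.66 + 258·0.23 = 162.99 m².
T₆₀ = 0.161·V/A = 0.161·583/162.99 = 0.576 s.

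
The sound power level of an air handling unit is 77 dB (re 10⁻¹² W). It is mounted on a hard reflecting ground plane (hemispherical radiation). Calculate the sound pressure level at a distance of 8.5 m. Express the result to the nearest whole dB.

Free-field hemispherical radiation: L_p = L_w − 10·log₁₀(2π·r²), r = 8.5 m.
2π·r² = 454 m², 10·log₁₀ of that is 26.570 dB.
L_p = 77 − 26.570 = 50.43 dB.

50 dB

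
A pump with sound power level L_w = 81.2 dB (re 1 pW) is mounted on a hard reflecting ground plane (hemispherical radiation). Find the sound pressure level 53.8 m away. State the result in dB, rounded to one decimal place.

38.6 dB

L_p = L_w − 10·log₁₀(2π·r²) with r = 53.8 m.
2π·r² = 1.819e+04 m², 10·log₁₀ of that is 42.597 dB.
L_p = 81.2 − 42.597 = 38.60 dB.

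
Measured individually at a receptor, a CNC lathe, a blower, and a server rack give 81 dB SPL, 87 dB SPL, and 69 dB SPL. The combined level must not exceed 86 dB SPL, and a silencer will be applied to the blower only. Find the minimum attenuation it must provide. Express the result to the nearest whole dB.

3 dB

The untreated sources together contribute 10^(81/10) + 10^(69/10) = 1.338e+08, i.e. 81.27 dB SPL.
The limit corresponds to 10^(86/10) = 3.981e+08; subtracting the fixed part leaves 2.643e+08 for the blower, i.e. 84.22 dB SPL.
Required insertion loss = 87 − 84.22 = 2.78 dB.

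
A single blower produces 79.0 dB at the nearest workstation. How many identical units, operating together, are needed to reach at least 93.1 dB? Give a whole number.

26

The shortfall is 93.1 − 79.0 = 14.1 dB, and N units add 10·log₁₀ N, so need 10·log₁₀ N ≥ 14.1.
N ≥ 10^(14.1/10) = 25.704, so N = 26.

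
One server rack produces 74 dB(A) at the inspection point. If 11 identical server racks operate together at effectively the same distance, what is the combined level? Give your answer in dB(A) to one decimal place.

N identical incoherent sources raise the level by 10·log₁₀ N.
L_total = 74 + 10·log₁₀(11) = 74 + 10.414 = 84.41 dB(A).

84.4 dB(A)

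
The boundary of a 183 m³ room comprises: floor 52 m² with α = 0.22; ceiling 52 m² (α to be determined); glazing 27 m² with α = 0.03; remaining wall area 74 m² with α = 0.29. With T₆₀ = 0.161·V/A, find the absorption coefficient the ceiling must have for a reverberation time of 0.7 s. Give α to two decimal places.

0.16

Required total absorption A = 0.161·183/0.7 = 42.09 m².
Absorption from the other surfaces = 52·0.22 + 27·0.03 + 74·0.29 = 33.71 m², so the ceiling must supply 8.38 m² over 52 m².
α = 8.38/52 = 0.161.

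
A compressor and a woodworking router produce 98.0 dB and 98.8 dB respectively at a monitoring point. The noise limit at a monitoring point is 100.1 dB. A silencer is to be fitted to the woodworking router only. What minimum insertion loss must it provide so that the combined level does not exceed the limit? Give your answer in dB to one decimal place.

2.9 dB

The untreated sources together contribute 10^(98.0/10) = 6.310e+09, i.e. 98.00 dB.
To meet 100.1 dB overall, the treated woodworking router may contribute at most 10^(100.1/10) − 6.310e+09 = 3.923e+09, i.e. 95.94 dB.
So the woodworking router must be reduced from 98.8 to 95.94 dB: IL = 2.86 dB.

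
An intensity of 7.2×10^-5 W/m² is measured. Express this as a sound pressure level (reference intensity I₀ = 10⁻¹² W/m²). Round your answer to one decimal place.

78.6 dB

I/I₀ = 7.2×10^-5/10⁻¹² = 7.2×10^7, and L = 10·log₁₀(I/I₀).
L = 10·(0.8573 + 7) = 78.57 dB.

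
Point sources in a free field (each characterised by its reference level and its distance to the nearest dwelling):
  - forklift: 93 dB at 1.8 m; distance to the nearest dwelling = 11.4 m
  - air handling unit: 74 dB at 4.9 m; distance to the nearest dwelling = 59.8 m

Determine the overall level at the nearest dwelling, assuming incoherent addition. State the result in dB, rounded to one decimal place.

77.0 dB

First find each source's level at the receiver (point-source: −20·log₁₀(r/r_ref)), then combine on an intensity basis.
forklift: 93 − 20·log₁₀(11.4/1.8) = 93 − 16.03 = 76.97 dB.
air handling unit: 74 − 20·log₁₀(59.8/4.9) = 74 − 21.73 = 52.27 dB.
Σ 10^(L/10) = 4.991e+07 → L_total = 10·log₁₀(4.991e+07) = 76.98 dB.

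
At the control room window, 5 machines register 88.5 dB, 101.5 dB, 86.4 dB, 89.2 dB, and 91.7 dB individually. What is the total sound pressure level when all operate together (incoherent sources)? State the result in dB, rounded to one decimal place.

102.5 dB

For uncorrelated sources the intensities add, so convert each level to linear form, sum, and take 10·log₁₀ of the total.
Σ 10^(L/10) = 10^(88.5/10) + 10^(101.5/10) + 10^(86.4/10) + 10^(89.2/10) + 10^(91.7/10) = 1.758e+10.
L_total = 10·log₁₀(1.758e+10) = 102.45 dB.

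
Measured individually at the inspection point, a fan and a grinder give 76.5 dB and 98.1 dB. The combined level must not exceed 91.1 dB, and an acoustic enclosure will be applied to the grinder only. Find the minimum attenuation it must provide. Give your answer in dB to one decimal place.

7.2 dB

Everything except the grinder sums to 10^(76.5/10) = 4.467e+07 in linear terms, 76.50 dB.
To meet 91.1 dB overall, the treated grinder may contribute at most 10^(91.1/10) − 4.467e+07 = 1.244e+09, i.e. 90.95 dB.
So the grinder must be reduced from 98.1 to 90.95 dB: IL = 7.15 dB.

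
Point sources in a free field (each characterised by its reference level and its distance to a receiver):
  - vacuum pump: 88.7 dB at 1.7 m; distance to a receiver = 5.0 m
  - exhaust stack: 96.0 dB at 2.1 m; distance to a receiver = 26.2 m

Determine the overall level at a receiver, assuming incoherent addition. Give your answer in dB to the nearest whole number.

Propagate each source to the receiver with L = L_ref − 20·log₁₀(r/r_ref), then add intensities.
vacuum pump: 88.7 − 20·log₁₀(5.0/1.7) = 88.7 − 9.37 = 79.33 dB.
exhaust stack: 96.0 − 20·log₁₀(26.2/2.1) = 96.0 − 21.92 = 74.08 dB.
Σ 10^(L/10) = 1.113e+08 → L_total = 10·log₁₀(1.113e+08) = 80.46 dB.

80 dB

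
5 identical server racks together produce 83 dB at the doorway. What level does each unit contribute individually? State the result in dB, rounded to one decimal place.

Dividing the total intensity by 5 lowers the level by 10·log₁₀ 5 = 6.990 dB: L₁ = 83 − 6.990.

76.0 dB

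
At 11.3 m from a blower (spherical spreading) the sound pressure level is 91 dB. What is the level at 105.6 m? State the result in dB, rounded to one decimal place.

For a point source, L₂ = L₁ − 20·log₁₀(r₂/r₁).
L₂ = 91 − 20·log₁₀(105.6/11.3) = 91 − 19.412 = 71.59 dB.

71.6 dB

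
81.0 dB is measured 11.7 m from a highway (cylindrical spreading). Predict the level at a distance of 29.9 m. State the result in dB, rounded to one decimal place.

Cylindrical spreading from a line source gives a 10·log₁₀(r₂/r₁) drop.
L₂ = 81.0 − 10·log₁₀(29.9/11.7) = 81.0 − 4.075 = 76.93 dB.

76.9 dB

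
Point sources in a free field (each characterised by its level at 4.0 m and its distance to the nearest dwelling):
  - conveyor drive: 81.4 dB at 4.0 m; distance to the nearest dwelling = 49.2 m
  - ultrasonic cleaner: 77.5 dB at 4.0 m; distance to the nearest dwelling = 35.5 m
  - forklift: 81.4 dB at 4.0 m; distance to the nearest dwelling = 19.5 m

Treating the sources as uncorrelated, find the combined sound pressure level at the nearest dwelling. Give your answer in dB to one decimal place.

68.7 dB

Apply inverse-square spreading to bring every level to the receiver, then sum 10^(L/10).
conveyor drive: 81.4 − 20·log₁₀(49.2/4.0) = 81.4 − 21.80 = 59.60 dB.
ultrasonic cleaner: 77.5 − 20·log₁₀(35.5/4.0) = 77.5 − 18.96 = 58.54 dB.
forklift: 81.4 − 20·log₁₀(19.5/4.0) = 81.4 − 13.76 = 67.64 dB.
Σ 10^(L/10) = 7.435e+06 → L_total = 10·log₁₀(7.435e+06) = 68.71 dB.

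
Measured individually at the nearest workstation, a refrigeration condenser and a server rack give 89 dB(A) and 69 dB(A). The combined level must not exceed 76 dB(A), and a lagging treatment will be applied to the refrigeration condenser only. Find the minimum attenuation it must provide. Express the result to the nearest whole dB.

14 dB

The untreated sources together contribute 10^(69/10) = 7.943e+06, i.e. 69.00 dB(A).
The limit corresponds to 10^(76/10) = 3.981e+07; subtracting the fixed part leaves 3.187e+07 for the refrigeration condenser, i.e. 75.03 dB(A).
So the refrigeration condenser must be reduced from 89 to 75.03 dB(A): IL = 13.97 dB.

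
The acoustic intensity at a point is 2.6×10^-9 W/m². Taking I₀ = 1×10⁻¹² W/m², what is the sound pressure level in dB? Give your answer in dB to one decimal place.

34.1 dB

I/I₀ = 2.6×10^-9/10⁻¹² = 2.6×10^3, and L = 10·log₁₀(I/I₀).
L = 10·(0.4150 + 3) = 34.15 dB.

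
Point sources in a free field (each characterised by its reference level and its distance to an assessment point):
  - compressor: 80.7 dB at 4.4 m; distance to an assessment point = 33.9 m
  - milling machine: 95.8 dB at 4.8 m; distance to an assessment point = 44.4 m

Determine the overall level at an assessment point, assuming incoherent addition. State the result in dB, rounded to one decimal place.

76.7 dB

First find each source's level at the receiver (point-source: −20·log₁₀(r/r_ref)), then combine on an intensity basis.
compressor: 80.7 − 20·log₁₀(33.9/4.4) = 80.7 − 17.73 = 62.97 dB.
milling machine: 95.8 − 20·log₁₀(44.4/4.8) = 95.8 − 19.32 = 76.48 dB.
Σ 10^(L/10) = 4.641e+07 → L_total = 10·log₁₀(4.641e+07) = 76.67 dB.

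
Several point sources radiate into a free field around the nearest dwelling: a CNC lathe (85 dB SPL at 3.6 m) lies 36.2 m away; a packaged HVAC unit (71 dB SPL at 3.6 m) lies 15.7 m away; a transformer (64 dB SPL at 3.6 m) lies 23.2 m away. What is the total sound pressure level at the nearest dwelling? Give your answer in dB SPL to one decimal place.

First find each source's level at the receiver (point-source: −20·log₁₀(r/r_ref)), then combine on an intensity basis.
CNC lathe: 85 − 20·log₁₀(36.2/3.6) = 85 − 20.05 = 64.95 dB SPL.
packaged HVAC unit: 71 − 20·log₁₀(15.7/3.6) = 71 − 12.79 = 58.21 dB SPL.
transformer: 64 − 20·log₁₀(23.2/3.6) = 64 − 16.18 = 47.82 dB SPL.
Σ 10^(L/10) = 3.850e+06 → L_total = 10·log₁₀(3.850e+06) = 65.85 dB SPL.

65.9 dB SPL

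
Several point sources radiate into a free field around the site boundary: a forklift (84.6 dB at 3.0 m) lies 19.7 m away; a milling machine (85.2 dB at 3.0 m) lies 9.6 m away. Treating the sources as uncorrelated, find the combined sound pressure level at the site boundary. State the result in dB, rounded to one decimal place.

75.9 dB

Propagate each source to the receiver with L = L_ref − 20·log₁₀(r/r_ref), then add intensities.
forklift: 84.6 − 20·log₁₀(19.7/3.0) = 84.6 − 16.35 = 68.25 dB.
milling machine: 85.2 − 20·log₁₀(9.6/3.0) = 85.2 − 10.10 = 75.10 dB.
Σ 10^(L/10) = 3.903e+07 → L_total = 10·log₁₀(3.903e+07) = 75.91 dB.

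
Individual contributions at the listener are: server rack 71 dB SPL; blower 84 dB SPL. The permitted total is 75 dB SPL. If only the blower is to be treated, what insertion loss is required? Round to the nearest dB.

11 dB

Everything except the blower sums to 10^(71/10) = 1.259e+07 in linear terms, 71.00 dB SPL.
The limit corresponds to 10^(75/10) = 3.162e+07; subtracting the fixed part leaves 1.903e+07 for the blower, i.e. 72.80 dB SPL.
Required insertion loss = 84 − 72.80 = 11.20 dB.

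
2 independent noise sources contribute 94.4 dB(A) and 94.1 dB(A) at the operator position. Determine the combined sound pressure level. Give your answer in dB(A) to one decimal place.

Incoherent sources combine by intensity addition: L_total = 10·log₁₀(Σ 10^(L_i/10)).
Σ 10^(L/10) = 10^(94.4/10) + 10^(94.1/10) = 5.325e+09.
L_total = 10·log₁₀(5.325e+09) = 97.26 dB(A).

97.3 dB(A)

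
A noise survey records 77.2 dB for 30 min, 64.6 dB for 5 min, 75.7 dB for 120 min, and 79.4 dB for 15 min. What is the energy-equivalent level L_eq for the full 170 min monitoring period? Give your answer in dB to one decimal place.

76.4 dB

Weight each interval's intensity by its duration and average over T = 170 min:
Σ tᵢ·10^(Lᵢ/10) = 30·10^(77.2/10) + 5·10^(64.6/10) + 120·10^(75.7/10) + 15·10^(79.4/10) = 7.354e+09.
L_eq = 10·log₁₀(7.354e+09/170) = 76.36 dB.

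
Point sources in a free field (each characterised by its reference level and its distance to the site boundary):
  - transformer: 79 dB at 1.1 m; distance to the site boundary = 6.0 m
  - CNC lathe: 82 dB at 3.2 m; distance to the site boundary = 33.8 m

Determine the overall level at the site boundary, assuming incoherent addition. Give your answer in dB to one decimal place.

66.1 dB

Propagate each source to the receiver with L = L_ref − 20·log₁₀(r/r_ref), then add intensities.
transformer: 79 − 20·log₁₀(6.0/1.1) = 79 − 14.74 = 64.26 dB.
CNC lathe: 82 − 20·log₁₀(33.8/3.2) = 82 − 20.48 = 61.52 dB.
Σ 10^(L/10) = 4.090e+06 → L_total = 10·log₁₀(4.090e+06) = 66.12 dB.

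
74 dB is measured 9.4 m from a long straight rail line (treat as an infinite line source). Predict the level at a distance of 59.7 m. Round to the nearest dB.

66 dB

Cylindrical spreading from a line source gives a 10·log₁₀(r₂/r₁) drop.
L₂ = 74 − 10·log₁₀(59.7/9.4) = 74 − 8.028 = 65.97 dB.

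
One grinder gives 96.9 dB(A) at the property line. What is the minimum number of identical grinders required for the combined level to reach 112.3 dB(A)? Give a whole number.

35

Need L₁ + 10·log₁₀ N ≥ 112.3, i.e. log₁₀ N ≥ 1.54.
N ≥ 10^(15.4/10) = 34.674, so N = 35.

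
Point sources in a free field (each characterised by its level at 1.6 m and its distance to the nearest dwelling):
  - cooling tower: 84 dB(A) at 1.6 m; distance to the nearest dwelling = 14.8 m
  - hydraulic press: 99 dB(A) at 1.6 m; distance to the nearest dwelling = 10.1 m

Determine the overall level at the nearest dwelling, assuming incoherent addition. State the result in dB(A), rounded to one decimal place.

Apply inverse-square spreading to bring every level to the receiver, then sum 10^(L/10).
cooling tower: 84 − 20·log₁₀(14.8/1.6) = 84 − 19.32 = 64.68 dB(A).
hydraulic press: 99 − 20·log₁₀(10.1/1.6) = 99 − 16.00 = 83.00 dB(A).
Σ 10^(L/10) = 2.023e+08 → L_total = 10·log₁₀(2.023e+08) = 83.06 dB(A).

83.1 dB(A)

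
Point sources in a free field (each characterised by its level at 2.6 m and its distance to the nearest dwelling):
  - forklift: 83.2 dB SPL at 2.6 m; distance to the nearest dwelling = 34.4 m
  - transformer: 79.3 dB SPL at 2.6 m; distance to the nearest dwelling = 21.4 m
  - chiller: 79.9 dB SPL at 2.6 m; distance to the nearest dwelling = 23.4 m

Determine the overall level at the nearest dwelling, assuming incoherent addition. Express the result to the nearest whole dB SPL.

First find each source's level at the receiver (point-source: −20·log₁₀(r/r_ref)), then combine on an intensity basis.
forklift: 83.2 − 20·log₁₀(34.4/2.6) = 83.2 − 22.43 = 60.77 dB SPL.
transformer: 79.3 − 20·log₁₀(21.4/2.6) = 79.3 − 18.31 = 60.99 dB SPL.
chiller: 79.9 − 20·log₁₀(23.4/2.6) = 79.9 − 19.08 = 60.82 dB SPL.
Σ 10^(L/10) = 3.656e+06 → L_total = 10·log₁₀(3.656e+06) = 65.63 dB SPL.

66 dB SPL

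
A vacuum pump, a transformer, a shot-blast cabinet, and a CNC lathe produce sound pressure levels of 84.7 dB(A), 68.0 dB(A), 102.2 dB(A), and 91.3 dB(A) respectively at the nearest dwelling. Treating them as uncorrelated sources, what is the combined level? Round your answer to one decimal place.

Incoherent sources combine by intensity addition: L_total = 10·log₁₀(Σ 10^(L_i/10)).
Σ 10^(L/10) = 10^(84.7/10) + 10^(68.0/10) + 10^(102.2/10) + 10^(91.3/10) = 1.825e+10.
L_total = 10·log₁₀(1.825e+10) = 102.61 dB(A).

102.6 dB(A)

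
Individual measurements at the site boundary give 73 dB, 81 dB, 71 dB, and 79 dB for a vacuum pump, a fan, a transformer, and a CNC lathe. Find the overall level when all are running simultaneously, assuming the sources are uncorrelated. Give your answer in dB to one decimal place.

Incoherent sources combine by intensity addition: L_total = 10·log₁₀(Σ 10^(L_i/10)).
Σ 10^(L/10) = 10^(73/10) + 10^(81/10) + 10^(71/10) + 10^(79/10) = 2.379e+08.
L_total = 10·log₁₀(2.379e+08) = 83.76 dB.

83.8 dB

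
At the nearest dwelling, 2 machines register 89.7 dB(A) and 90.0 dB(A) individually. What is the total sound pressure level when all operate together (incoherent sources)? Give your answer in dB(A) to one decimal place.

For uncorrelated sources the intensities add, so convert each level to linear form, sum, and take 10·log₁₀ of the total.
Σ 10^(L/10) = 10^(89.7/10) + 10^(90.0/10) = 1.933e+09.
L_total = 10·log₁₀(1.933e+09) = 92.86 dB(A).

92.9 dB(A)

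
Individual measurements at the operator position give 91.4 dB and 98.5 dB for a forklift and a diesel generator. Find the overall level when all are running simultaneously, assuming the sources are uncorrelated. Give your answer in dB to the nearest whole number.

99 dB

For uncorrelated sources the intensities add, so convert each level to linear form, sum, and take 10·log₁₀ of the total.
Σ 10^(L/10) = 10^(91.4/10) + 10^(98.5/10) = 8.460e+09.
L_total = 10·log₁₀(8.460e+09) = 99.27 dB.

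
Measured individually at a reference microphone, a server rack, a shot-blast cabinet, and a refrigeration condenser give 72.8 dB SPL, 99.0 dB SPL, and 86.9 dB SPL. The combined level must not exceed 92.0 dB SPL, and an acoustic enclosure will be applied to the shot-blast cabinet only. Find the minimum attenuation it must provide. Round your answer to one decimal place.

Everything except the shot-blast cabinet sums to 10^(72.8/10) + 10^(86.9/10) = 5.088e+08 in linear terms, 87.07 dB SPL.
The limit corresponds to 10^(92.0/10) = 1.585e+09; subtracting the fixed part leaves 1.076e+09 for the shot-blast cabinet, i.e. 90.32 dB SPL.
So the shot-blast cabinet must be reduced from 99.0 to 90.32 dB SPL: IL = 8.68 dB.

8.7 dB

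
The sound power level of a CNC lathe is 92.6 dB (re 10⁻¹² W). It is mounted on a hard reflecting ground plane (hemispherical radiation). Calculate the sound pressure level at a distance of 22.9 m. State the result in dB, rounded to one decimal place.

57.4 dB

L_p = L_w − 10·log₁₀(2π·r²) with r = 22.9 m.
2π·r² = 3295 m², 10·log₁₀ of that is 35.179 dB.
L_p = 92.6 − 35.179 = 57.42 dB.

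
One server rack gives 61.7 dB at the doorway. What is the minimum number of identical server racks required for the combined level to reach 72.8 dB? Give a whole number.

13

N identical sources give L₁ + 10·log₁₀ N, so require 10·log₁₀ N ≥ 72.8 − 61.7 = 11.1 dB.
N ≥ 10^(11.1/10) = 12.882, so N = 13.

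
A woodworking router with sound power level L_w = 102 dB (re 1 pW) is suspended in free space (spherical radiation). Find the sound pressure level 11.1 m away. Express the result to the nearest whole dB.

L_p = L_w − 10·log₁₀(4π·r²) with r = 11.1 m.
4π·r² = 1548 m², 10·log₁₀ of that is 31.899 dB.
L_p = 102 − 31.899 = 70.10 dB.

70 dB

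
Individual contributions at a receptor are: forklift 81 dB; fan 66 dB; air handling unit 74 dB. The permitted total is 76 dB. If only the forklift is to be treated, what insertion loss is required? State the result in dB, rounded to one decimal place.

10.7 dB

Fixed contribution from the other sources: Σ 10^(L/10) = 10^(66/10) + 10^(74/10) = 2.910e+07 (74.64 dB).
The limit corresponds to 10^(76/10) = 3.981e+07; subtracting the fixed part leaves 1.071e+07 for the forklift, i.e. 70.30 dB.
So the forklift must be reduced from 81 to 70.30 dB: IL = 10.70 dB.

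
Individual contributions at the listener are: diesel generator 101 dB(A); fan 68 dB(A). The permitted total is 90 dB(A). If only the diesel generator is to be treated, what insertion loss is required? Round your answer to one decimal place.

11.0 dB

Fixed contribution from the other source: Σ 10^(L/10) = 10^(68/10) = 6.310e+06 (68.00 dB(A)).
To meet 90 dB(A) overall, the treated diesel generator may contribute at most 10^(90/10) − 6.310e+06 = 9.937e+08, i.e. 89.97 dB(A).
Required insertion loss = 101 − 89.97 = 11.03 dB.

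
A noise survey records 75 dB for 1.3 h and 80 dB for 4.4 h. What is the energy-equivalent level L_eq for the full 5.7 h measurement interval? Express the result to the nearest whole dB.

79 dB

Weight each interval's intensity by its duration and average over T = 5.7 h:
Σ tᵢ·10^(Lᵢ/10) = 1.3·10^(75/10) + 4.4·10^(80/10) = 4.811e+08.
L_eq = 10·log₁₀(4.811e+08/5.7) = 79.26 dB.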